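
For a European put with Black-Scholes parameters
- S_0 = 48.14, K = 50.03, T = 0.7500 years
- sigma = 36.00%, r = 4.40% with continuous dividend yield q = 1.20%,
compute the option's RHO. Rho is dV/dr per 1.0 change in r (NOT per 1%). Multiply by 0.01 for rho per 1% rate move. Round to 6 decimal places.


d1 = 0.1093456725; d2 = -0.2024234729
phi(d1) = 0.3965644233; exp(-qT) = 0.9910403788; exp(-rT) = 0.9675385596
N(-d2) = 0.5802071602
Rho = -K*T*exp(-rT)*N(-d2) = -50.0300 * 0.7500 * 0.9675385596 * 0.5802071602 = -21.064111

Answer: Rho = -21.064111


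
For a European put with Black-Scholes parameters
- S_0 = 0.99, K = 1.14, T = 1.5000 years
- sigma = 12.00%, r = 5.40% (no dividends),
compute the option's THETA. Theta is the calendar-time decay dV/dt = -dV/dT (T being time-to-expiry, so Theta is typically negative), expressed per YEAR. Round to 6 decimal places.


d1 = -0.3352983916; d2 = -0.4822677762
phi(d1) = 0.3771353871; exp(-qT) = 1.0000000000; exp(-rT) = 0.9221936914
Theta = -S*exp(-qT)*phi(d1)*sigma/(2*sqrt(T)) + r*K*exp(-rT)*N(-d2) - q*S*exp(-qT)*N(-d1)
N(-d1) = 0.6312999966; N(-d2) = 0.6851921323; sqrt(T) = 1.2247448714
Term 1 = -0.9900 * 1.0000000000 * 0.3771353871 * 0.1200 / (2 * 1.2247448714) = -0.0182910274
Term 2 = 0.0540 * 1.1400 * 0.9221936914 * 0.6851921323 = 0.0388985243
Term 3 = 0 (no dividend yield, q = 0)
Theta = -0.0182910274 + (0.0388985243) + (0.0000000000) = 0.020607

Answer: Theta = 0.020607


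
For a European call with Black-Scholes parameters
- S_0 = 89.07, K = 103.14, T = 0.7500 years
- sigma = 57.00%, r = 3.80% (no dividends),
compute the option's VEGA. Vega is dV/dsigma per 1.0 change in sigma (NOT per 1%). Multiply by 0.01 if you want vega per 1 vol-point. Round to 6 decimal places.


Answer: Vega = 30.772312

Derivation:
d1 = 0.0074403004; d2 = -0.4861941798
phi(d1) = 0.3989312382; exp(-qT) = 1.0000000000; exp(-rT) = 0.9719022941
Vega = S * exp(-qT) * phi(d1) * sqrt(T) = 89.0700 * 1.0000000000 * 0.3989312382 * 0.8660254038 = 30.772312


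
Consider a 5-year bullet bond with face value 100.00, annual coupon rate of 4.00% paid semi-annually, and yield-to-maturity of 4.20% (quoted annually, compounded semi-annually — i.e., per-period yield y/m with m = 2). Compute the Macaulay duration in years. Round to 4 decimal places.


Answer: Macaulay duration = 4.5788 years

Derivation:
Coupon per period c = face * coupon_rate / m = 2.000000
Periods per year m = 2; per-period yield y/m = 0.021000
Number of cashflows N = 10
Cashflows (t years, CF_t, discount factor 1/(1+y/m)^(m*t), PV):
  t = 0.5000: CF_t = 2.000000, DF = 0.979432, PV = 1.958864
  t = 1.0000: CF_t = 2.000000, DF = 0.959287, PV = 1.918574
  t = 1.5000: CF_t = 2.000000, DF = 0.939556, PV = 1.879112
  t = 2.0000: CF_t = 2.000000, DF = 0.920231, PV = 1.840463
  t = 2.5000: CF_t = 2.000000, DF = 0.901304, PV = 1.802608
  t = 3.0000: CF_t = 2.000000, DF = 0.882766, PV = 1.765532
  t = 3.5000: CF_t = 2.000000, DF = 0.864609, PV = 1.729218
  t = 4.0000: CF_t = 2.000000, DF = 0.846826, PV = 1.693652
  t = 4.5000: CF_t = 2.000000, DF = 0.829408, PV = 1.658816
  t = 5.0000: CF_t = 102.000000, DF = 0.812349, PV = 82.859584
Price P = sum_t PV_t = 99.106423
Macaulay numerator sum_t t * PV_t:
  t * PV_t at t = 0.5000: 0.979432
  t * PV_t at t = 1.0000: 1.918574
  t * PV_t at t = 1.5000: 2.818669
  t * PV_t at t = 2.0000: 3.680925
  t * PV_t at t = 2.5000: 4.506520
  t * PV_t at t = 3.0000: 5.296595
  t * PV_t at t = 3.5000: 6.052264
  t * PV_t at t = 4.0000: 6.774606
  t * PV_t at t = 4.5000: 7.464674
  t * PV_t at t = 5.0000: 414.297922
Macaulay duration D = (sum_t t * PV_t) / P = 453.790181 / 99.106423 = 4.578817


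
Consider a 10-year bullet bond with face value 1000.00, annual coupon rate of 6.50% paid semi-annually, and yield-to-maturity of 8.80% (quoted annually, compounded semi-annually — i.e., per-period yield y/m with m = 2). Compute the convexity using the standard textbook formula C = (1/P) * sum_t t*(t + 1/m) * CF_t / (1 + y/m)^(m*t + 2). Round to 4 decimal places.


Answer: Convexity = 62.2013

Derivation:
Coupon per period c = face * coupon_rate / m = 32.500000
Periods per year m = 2; per-period yield y/m = 0.044000
Number of cashflows N = 20
Cashflows (t years, CF_t, discount factor 1/(1+y/m)^(m*t), PV):
  t = 0.5000: CF_t = 32.500000, DF = 0.957854, PV = 31.130268
  t = 1.0000: CF_t = 32.500000, DF = 0.917485, PV = 29.818265
  t = 1.5000: CF_t = 32.500000, DF = 0.878817, PV = 28.561556
  t = 2.0000: CF_t = 32.500000, DF = 0.841779, PV = 27.357812
  t = 2.5000: CF_t = 32.500000, DF = 0.806302, PV = 26.204801
  t = 3.0000: CF_t = 32.500000, DF = 0.772320, PV = 25.100384
  t = 3.5000: CF_t = 32.500000, DF = 0.739770, PV = 24.042514
  t = 4.0000: CF_t = 32.500000, DF = 0.708592, PV = 23.029228
  t = 4.5000: CF_t = 32.500000, DF = 0.678728, PV = 22.058647
  t = 5.0000: CF_t = 32.500000, DF = 0.650122, PV = 21.128972
  t = 5.5000: CF_t = 32.500000, DF = 0.622722, PV = 20.238479
  t = 6.0000: CF_t = 32.500000, DF = 0.596477, PV = 19.385517
  t = 6.5000: CF_t = 32.500000, DF = 0.571339, PV = 18.568502
  t = 7.0000: CF_t = 32.500000, DF = 0.547259, PV = 17.785922
  t = 7.5000: CF_t = 32.500000, DF = 0.524195, PV = 17.036324
  t = 8.0000: CF_t = 32.500000, DF = 0.502102, PV = 16.318318
  t = 8.5000: CF_t = 32.500000, DF = 0.480941, PV = 15.630572
  t = 9.0000: CF_t = 32.500000, DF = 0.460671, PV = 14.971813
  t = 9.5000: CF_t = 32.500000, DF = 0.441256, PV = 14.340817
  t = 10.0000: CF_t = 1032.500000, DF = 0.422659, PV = 436.395323
Price P = sum_t PV_t = 849.104033
Convexity numerator sum_t t*(t + 1/m) * CF_t / (1+y/m)^(m*t + 2):
  t = 0.5000: term = 14.280778
  t = 1.0000: term = 41.036719
  t = 1.5000: term = 78.614403
  t = 2.0000: term = 125.501921
  t = 2.5000: term = 180.318852
  t = 3.0000: term = 241.806890
  t = 3.5000: term = 308.821060
  t = 4.0000: term = 380.321502
  t = 4.5000: term = 455.365783
  t = 5.0000: term = 533.101704
  t = 5.5000: term = 612.760579
  t = 6.0000: term = 693.650952
  t = 6.5000: term = 775.152724
  t = 7.0000: term = 856.711676
  t = 7.5000: term = 937.834347
  t = 8.0000: term = 1018.083263
  t = 8.5000: term = 1097.072481
  t = 9.0000: term = 1174.463441
  t = 9.5000: term = 1249.961091
  t = 10.0000: term = 42040.549965
Convexity = (1/P) * sum = 52815.410130 / 849.104033 = 62.201342


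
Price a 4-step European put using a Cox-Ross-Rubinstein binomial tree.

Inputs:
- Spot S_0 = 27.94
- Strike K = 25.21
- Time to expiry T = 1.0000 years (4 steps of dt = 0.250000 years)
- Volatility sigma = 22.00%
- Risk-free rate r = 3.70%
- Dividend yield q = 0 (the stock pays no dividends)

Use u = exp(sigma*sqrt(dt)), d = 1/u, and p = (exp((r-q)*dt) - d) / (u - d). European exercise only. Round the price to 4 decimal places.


dt = T/N = 0.250000
u = exp(sigma*sqrt(dt)) = 1.116278; d = 1/u = 0.895834
p = (exp((r-q)*dt) - d) / (u - d) = 0.514683
Discount per step: exp(-r*dt) = 0.990793
Stock lattice S(k, i) with i counting down-moves:
  k=0: S(0,0) = 27.9400
  k=1: S(1,0) = 31.1888; S(1,1) = 25.0296
  k=2: S(2,0) = 34.8154; S(2,1) = 27.9400; S(2,2) = 22.4224
  k=3: S(3,0) = 38.8636; S(3,1) = 31.1888; S(3,2) = 25.0296; S(3,3) = 20.0867
  k=4: S(4,0) = 43.3826; S(4,1) = 34.8154; S(4,2) = 27.9400; S(4,3) = 22.4224; S(4,4) = 17.9944
Terminal payoffs V(N, i) = max(K - S_T, 0):
  V(4,0) = 0.000000; V(4,1) = 0.000000; V(4,2) = 0.000000; V(4,3) = 2.787625; V(4,4) = 7.215622
Backward induction: V(k, i) = exp(-r*dt) * [p * V(k+1, i) + (1-p) * V(k+1, i+1)].
  V(3,0) = exp(-r*dt) * [p*0.000000 + (1-p)*0.000000] = 0.000000
  V(3,1) = exp(-r*dt) * [p*0.000000 + (1-p)*0.000000] = 0.000000
  V(3,2) = exp(-r*dt) * [p*0.000000 + (1-p)*2.787625] = 1.340425
  V(3,3) = exp(-r*dt) * [p*2.787625 + (1-p)*7.215622] = 4.891154
  V(2,0) = exp(-r*dt) * [p*0.000000 + (1-p)*0.000000] = 0.000000
  V(2,1) = exp(-r*dt) * [p*0.000000 + (1-p)*1.340425] = 0.644541
  V(2,2) = exp(-r*dt) * [p*1.340425 + (1-p)*4.891154] = 3.035445
  V(1,0) = exp(-r*dt) * [p*0.000000 + (1-p)*0.644541] = 0.309927
  V(1,1) = exp(-r*dt) * [p*0.644541 + (1-p)*3.035445] = 1.788269
  V(0,0) = exp(-r*dt) * [p*0.309927 + (1-p)*1.788269] = 1.017931

Answer: Price = V(0,0) = 1.0179


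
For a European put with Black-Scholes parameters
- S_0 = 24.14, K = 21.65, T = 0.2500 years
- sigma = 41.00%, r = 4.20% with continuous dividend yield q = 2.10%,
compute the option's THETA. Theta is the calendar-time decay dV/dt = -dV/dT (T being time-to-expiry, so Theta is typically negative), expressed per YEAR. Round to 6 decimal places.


d1 = 0.6591573718; d2 = 0.4541573718
phi(d1) = 0.3210421829; exp(-qT) = 0.9947637572; exp(-rT) = 0.9895549326
Theta = -S*exp(-qT)*phi(d1)*sigma/(2*sqrt(T)) + r*K*exp(-rT)*N(-d2) - q*S*exp(-qT)*N(-d1)
N(-d1) = 0.2548973587; N(-d2) = 0.3248577811; sqrt(T) = 0.5000000000
Term 1 = -24.1400 * 0.9947637572 * 0.3210421829 * 0.4100 / (2 * 0.5000000000) = -3.1608448291
Term 2 = 0.0420 * 21.6500 * 0.9895549326 * 0.3248577811 = 0.2923077787
Term 3 = -0.0210 * 24.1400 * 0.9947637572 * 0.2548973587 = -0.1285410519
Theta = -3.1608448291 + (0.2923077787) + (-0.1285410519) = -2.997078

Answer: Theta = -2.997078


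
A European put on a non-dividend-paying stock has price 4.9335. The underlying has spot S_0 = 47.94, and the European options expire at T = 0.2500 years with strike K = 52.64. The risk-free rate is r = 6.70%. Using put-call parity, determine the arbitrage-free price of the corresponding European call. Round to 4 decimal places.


Put-call parity: C - P = S_0 * exp(-qT) - K * exp(-rT).
S_0 * exp(-qT) = 47.9400 * 1.00000000 = 47.94000000
K * exp(-rT) = 52.6400 * 0.98338950 = 51.76562335
C = P + S*exp(-qT) - K*exp(-rT)
C = 4.9335 + 47.94000000 - 51.76562335 = 1.1079

Answer: Call price = 1.1079


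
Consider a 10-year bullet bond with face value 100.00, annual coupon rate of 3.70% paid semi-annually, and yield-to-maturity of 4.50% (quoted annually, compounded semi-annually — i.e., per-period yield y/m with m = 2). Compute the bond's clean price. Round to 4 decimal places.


Answer: Price = 93.6145

Derivation:
Coupon per period c = face * coupon_rate / m = 1.850000
Periods per year m = 2; per-period yield y/m = 0.022500
Number of cashflows N = 20
Cashflows (t years, CF_t, discount factor 1/(1+y/m)^(m*t), PV):
  t = 0.5000: CF_t = 1.850000, DF = 0.977995, PV = 1.809291
  t = 1.0000: CF_t = 1.850000, DF = 0.956474, PV = 1.769478
  t = 1.5000: CF_t = 1.850000, DF = 0.935427, PV = 1.730541
  t = 2.0000: CF_t = 1.850000, DF = 0.914843, PV = 1.692460
  t = 2.5000: CF_t = 1.850000, DF = 0.894712, PV = 1.655218
  t = 3.0000: CF_t = 1.850000, DF = 0.875024, PV = 1.618795
  t = 3.5000: CF_t = 1.850000, DF = 0.855769, PV = 1.583173
  t = 4.0000: CF_t = 1.850000, DF = 0.836938, PV = 1.548336
  t = 4.5000: CF_t = 1.850000, DF = 0.818522, PV = 1.514265
  t = 5.0000: CF_t = 1.850000, DF = 0.800510, PV = 1.480944
  t = 5.5000: CF_t = 1.850000, DF = 0.782895, PV = 1.448356
  t = 6.0000: CF_t = 1.850000, DF = 0.765667, PV = 1.416485
  t = 6.5000: CF_t = 1.850000, DF = 0.748819, PV = 1.385315
  t = 7.0000: CF_t = 1.850000, DF = 0.732341, PV = 1.354832
  t = 7.5000: CF_t = 1.850000, DF = 0.716226, PV = 1.325019
  t = 8.0000: CF_t = 1.850000, DF = 0.700466, PV = 1.295862
  t = 8.5000: CF_t = 1.850000, DF = 0.685052, PV = 1.267346
  t = 9.0000: CF_t = 1.850000, DF = 0.669978, PV = 1.239459
  t = 9.5000: CF_t = 1.850000, DF = 0.655235, PV = 1.212184
  t = 10.0000: CF_t = 101.850000, DF = 0.640816, PV = 65.267158
Price P = sum_t PV_t = 93.614515


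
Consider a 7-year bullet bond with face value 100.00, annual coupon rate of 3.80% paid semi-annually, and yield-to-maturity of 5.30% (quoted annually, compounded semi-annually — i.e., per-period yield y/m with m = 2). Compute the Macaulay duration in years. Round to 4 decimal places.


Coupon per period c = face * coupon_rate / m = 1.900000
Periods per year m = 2; per-period yield y/m = 0.026500
Number of cashflows N = 14
Cashflows (t years, CF_t, discount factor 1/(1+y/m)^(m*t), PV):
  t = 0.5000: CF_t = 1.900000, DF = 0.974184, PV = 1.850950
  t = 1.0000: CF_t = 1.900000, DF = 0.949035, PV = 1.803166
  t = 1.5000: CF_t = 1.900000, DF = 0.924535, PV = 1.756616
  t = 2.0000: CF_t = 1.900000, DF = 0.900667, PV = 1.711267
  t = 2.5000: CF_t = 1.900000, DF = 0.877415, PV = 1.667089
  t = 3.0000: CF_t = 1.900000, DF = 0.854764, PV = 1.624052
  t = 3.5000: CF_t = 1.900000, DF = 0.832698, PV = 1.582125
  t = 4.0000: CF_t = 1.900000, DF = 0.811201, PV = 1.541282
  t = 4.5000: CF_t = 1.900000, DF = 0.790259, PV = 1.501492
  t = 5.0000: CF_t = 1.900000, DF = 0.769858, PV = 1.462730
  t = 5.5000: CF_t = 1.900000, DF = 0.749983, PV = 1.424968
  t = 6.0000: CF_t = 1.900000, DF = 0.730622, PV = 1.388181
  t = 6.5000: CF_t = 1.900000, DF = 0.711760, PV = 1.352344
  t = 7.0000: CF_t = 101.900000, DF = 0.693385, PV = 70.655965
Price P = sum_t PV_t = 91.322226
Macaulay numerator sum_t t * PV_t:
  t * PV_t at t = 0.5000: 0.925475
  t * PV_t at t = 1.0000: 1.803166
  t * PV_t at t = 1.5000: 2.634923
  t * PV_t at t = 2.0000: 3.422534
  t * PV_t at t = 2.5000: 4.167723
  t * PV_t at t = 3.0000: 4.872155
  t * PV_t at t = 3.5000: 5.537439
  t * PV_t at t = 4.0000: 6.165126
  t * PV_t at t = 4.5000: 6.756714
  t * PV_t at t = 5.0000: 7.313648
  t * PV_t at t = 5.5000: 7.837324
  t * PV_t at t = 6.0000: 8.329087
  t * PV_t at t = 6.5000: 8.790236
  t * PV_t at t = 7.0000: 494.591755
Macaulay duration D = (sum_t t * PV_t) / P = 563.147307 / 91.322226 = 6.166596

Answer: Macaulay duration = 6.1666 years


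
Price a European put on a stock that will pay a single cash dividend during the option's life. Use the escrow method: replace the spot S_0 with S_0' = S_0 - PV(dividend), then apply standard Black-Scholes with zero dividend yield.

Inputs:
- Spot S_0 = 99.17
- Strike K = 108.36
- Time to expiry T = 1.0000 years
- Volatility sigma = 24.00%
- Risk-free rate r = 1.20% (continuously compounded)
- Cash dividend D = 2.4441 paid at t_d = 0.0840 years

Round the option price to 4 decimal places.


PV(D) = D * exp(-r * t_d) = 2.4441 * 0.99899251 = 2.44163759
S_0' = S_0 - PV(D) = 99.1700 - 2.44163759 = 96.72836241
d1 = (ln(S_0'/K) + (r + sigma^2/2)*T) / (sigma*sqrt(T)) = -0.30313481
d2 = d1 - sigma*sqrt(T) = -0.54313481
exp(-rT) = 0.98807171
N(-d1) = 0.61910644; N(-d2) = 0.70648151
P = K * exp(-rT) * N(-d2) - S_0' * N(-d1) = 108.3600 * 0.98807171 * 0.70648151 - 96.72836241 * 0.61910644 = 15.7560

Answer: Price = 15.7560


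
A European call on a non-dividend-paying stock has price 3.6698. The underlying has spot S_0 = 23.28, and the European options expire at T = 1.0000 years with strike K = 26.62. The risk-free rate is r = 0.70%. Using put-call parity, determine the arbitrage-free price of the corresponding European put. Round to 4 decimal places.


Answer: Put price = 6.8241

Derivation:
Put-call parity: C - P = S_0 * exp(-qT) - K * exp(-rT).
S_0 * exp(-qT) = 23.2800 * 1.00000000 = 23.28000000
K * exp(-rT) = 26.6200 * 0.99302444 = 26.43431067
P = C - S*exp(-qT) + K*exp(-rT)
P = 3.6698 - 23.28000000 + 26.43431067 = 6.8241


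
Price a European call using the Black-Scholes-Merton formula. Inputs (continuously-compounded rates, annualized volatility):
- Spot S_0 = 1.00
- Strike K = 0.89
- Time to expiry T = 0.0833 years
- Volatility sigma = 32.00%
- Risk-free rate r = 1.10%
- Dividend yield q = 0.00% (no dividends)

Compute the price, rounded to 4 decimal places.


Answer: Price = 0.1150

Derivation:
d1 = (ln(S/K) + (r - q + 0.5*sigma^2) * T) / (sigma * sqrt(T)) = 1.31786795
d2 = d1 - sigma * sqrt(T) = 1.22551038
exp(-rT) = 0.99908412; exp(-qT) = 1.00000000
C = S_0 * exp(-qT) * N(d1) - K * exp(-rT) * N(d2)
N(d1) = 0.90622607; N(d2) = 0.88980851
C = 1.0000 * 1.00000000 * 0.90622607 - 0.8900 * 0.99908412 * 0.88980851 = 0.1150


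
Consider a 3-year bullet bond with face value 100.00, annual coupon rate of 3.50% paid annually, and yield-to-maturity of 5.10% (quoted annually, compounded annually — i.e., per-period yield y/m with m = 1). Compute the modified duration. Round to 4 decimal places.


Answer: Modified duration = 2.7567

Derivation:
Coupon per period c = face * coupon_rate / m = 3.500000
Periods per year m = 1; per-period yield y/m = 0.051000
Number of cashflows N = 3
Cashflows (t years, CF_t, discount factor 1/(1+y/m)^(m*t), PV):
  t = 1.0000: CF_t = 3.500000, DF = 0.951475, PV = 3.330162
  t = 2.0000: CF_t = 3.500000, DF = 0.905304, PV = 3.168565
  t = 3.0000: CF_t = 103.500000, DF = 0.861374, PV = 89.152228
Price P = sum_t PV_t = 95.650955
First compute Macaulay numerator sum_t t * PV_t:
  t * PV_t at t = 1.0000: 3.330162
  t * PV_t at t = 2.0000: 6.337130
  t * PV_t at t = 3.0000: 267.456684
Macaulay duration D = 277.123976 / 95.650955 = 2.897242
Modified duration = D / (1 + y/m) = 2.897242 / (1 + 0.051000) = 2.756653


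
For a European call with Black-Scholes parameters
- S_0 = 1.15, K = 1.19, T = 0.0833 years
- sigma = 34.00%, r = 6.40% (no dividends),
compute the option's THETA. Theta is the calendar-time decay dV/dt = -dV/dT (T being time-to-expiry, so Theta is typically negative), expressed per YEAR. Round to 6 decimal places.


Answer: Theta = -0.289945

Derivation:
d1 = -0.2450366437; d2 = -0.3431665576
phi(d1) = 0.3871434389; exp(-qT) = 1.0000000000; exp(-rT) = 0.9946829856
Theta = -S*exp(-qT)*phi(d1)*sigma/(2*sqrt(T)) - r*K*exp(-rT)*N(d2) + q*S*exp(-qT)*N(d1)
N(d1) = 0.4032140292; N(d2) = 0.3657365810; sqrt(T) = 0.2886173938
Term 1 = -1.1500 * 1.0000000000 * 0.3871434389 * 0.3400 / (2 * 0.2886173938) = -0.2622383263
Term 2 = -0.0640 * 1.1900 * 0.9946829856 * 0.3657365810 = -0.0277063952
Term 3 = 0 (no dividend yield, q = 0)
Theta = -0.2622383263 + (-0.0277063952) + (0.0000000000) = -0.289945


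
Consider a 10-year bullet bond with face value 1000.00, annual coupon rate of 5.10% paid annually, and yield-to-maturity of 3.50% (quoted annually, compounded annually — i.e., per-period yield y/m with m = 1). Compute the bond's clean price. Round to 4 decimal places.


Answer: Price = 1133.0657

Derivation:
Coupon per period c = face * coupon_rate / m = 51.000000
Periods per year m = 1; per-period yield y/m = 0.035000
Number of cashflows N = 10
Cashflows (t years, CF_t, discount factor 1/(1+y/m)^(m*t), PV):
  t = 1.0000: CF_t = 51.000000, DF = 0.966184, PV = 49.275362
  t = 2.0000: CF_t = 51.000000, DF = 0.933511, PV = 47.609046
  t = 3.0000: CF_t = 51.000000, DF = 0.901943, PV = 45.999078
  t = 4.0000: CF_t = 51.000000, DF = 0.871442, PV = 44.443554
  t = 5.0000: CF_t = 51.000000, DF = 0.841973, PV = 42.940632
  t = 6.0000: CF_t = 51.000000, DF = 0.813501, PV = 41.488533
  t = 7.0000: CF_t = 51.000000, DF = 0.785991, PV = 40.085539
  t = 8.0000: CF_t = 51.000000, DF = 0.759412, PV = 38.729989
  t = 9.0000: CF_t = 51.000000, DF = 0.733731, PV = 37.420280
  t = 10.0000: CF_t = 1051.000000, DF = 0.708919, PV = 745.073673
Price P = sum_t PV_t = 1133.065685


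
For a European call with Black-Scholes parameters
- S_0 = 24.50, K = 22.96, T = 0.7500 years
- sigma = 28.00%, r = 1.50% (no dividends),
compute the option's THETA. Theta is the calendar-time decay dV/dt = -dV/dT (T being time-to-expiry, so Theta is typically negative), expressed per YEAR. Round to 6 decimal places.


Answer: Theta = -1.633510

Derivation:
d1 = 0.4353614704; d2 = 0.1928743574
phi(d1) = 0.3628708337; exp(-qT) = 1.0000000000; exp(-rT) = 0.9888130446
Theta = -S*exp(-qT)*phi(d1)*sigma/(2*sqrt(T)) - r*K*exp(-rT)*N(d2) + q*S*exp(-qT)*N(d1)
N(d1) = 0.6683499637; N(d2) = 0.5764713161; sqrt(T) = 0.8660254038
Term 1 = -24.5000 * 1.0000000000 * 0.3628708337 * 0.2800 / (2 * 0.8660254038) = -1.4371945143
Term 2 = -0.0150 * 22.9600 * 0.9888130446 * 0.5764713161 = -0.1963156998
Term 3 = 0 (no dividend yield, q = 0)
Theta = -1.4371945143 + (-0.1963156998) + (0.0000000000) = -1.633510


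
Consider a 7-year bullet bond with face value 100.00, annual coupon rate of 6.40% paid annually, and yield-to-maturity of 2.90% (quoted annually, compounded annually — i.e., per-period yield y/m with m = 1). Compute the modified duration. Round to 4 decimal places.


Answer: Modified duration = 5.8089

Derivation:
Coupon per period c = face * coupon_rate / m = 6.400000
Periods per year m = 1; per-period yield y/m = 0.029000
Number of cashflows N = 7
Cashflows (t years, CF_t, discount factor 1/(1+y/m)^(m*t), PV):
  t = 1.0000: CF_t = 6.400000, DF = 0.971817, PV = 6.219631
  t = 2.0000: CF_t = 6.400000, DF = 0.944429, PV = 6.044345
  t = 3.0000: CF_t = 6.400000, DF = 0.917812, PV = 5.873999
  t = 4.0000: CF_t = 6.400000, DF = 0.891946, PV = 5.708454
  t = 5.0000: CF_t = 6.400000, DF = 0.866808, PV = 5.547574
  t = 6.0000: CF_t = 6.400000, DF = 0.842379, PV = 5.391228
  t = 7.0000: CF_t = 106.400000, DF = 0.818639, PV = 87.103179
Price P = sum_t PV_t = 121.888409
First compute Macaulay numerator sum_t t * PV_t:
  t * PV_t at t = 1.0000: 6.219631
  t * PV_t at t = 2.0000: 12.088689
  t * PV_t at t = 3.0000: 17.621996
  t * PV_t at t = 4.0000: 22.833814
  t * PV_t at t = 5.0000: 27.737870
  t * PV_t at t = 6.0000: 32.347370
  t * PV_t at t = 7.0000: 609.722251
Macaulay duration D = 728.571622 / 121.888409 = 5.977366
Modified duration = D / (1 + y/m) = 5.977366 / (1 + 0.029000) = 5.808908


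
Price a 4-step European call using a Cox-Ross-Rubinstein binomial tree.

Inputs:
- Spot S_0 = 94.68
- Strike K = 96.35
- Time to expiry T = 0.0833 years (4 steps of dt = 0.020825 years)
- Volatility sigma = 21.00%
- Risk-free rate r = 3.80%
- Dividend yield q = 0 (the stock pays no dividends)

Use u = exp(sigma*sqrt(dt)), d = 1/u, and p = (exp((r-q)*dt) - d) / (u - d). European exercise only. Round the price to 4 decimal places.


dt = T/N = 0.020825
u = exp(sigma*sqrt(dt)) = 1.030769; d = 1/u = 0.970150
p = (exp((r-q)*dt) - d) / (u - d) = 0.505484
Discount per step: exp(-r*dt) = 0.999209
Stock lattice S(k, i) with i counting down-moves:
  k=0: S(0,0) = 94.6800
  k=1: S(1,0) = 97.5932; S(1,1) = 91.8538
  k=2: S(2,0) = 100.5960; S(2,1) = 94.6800; S(2,2) = 89.1119
  k=3: S(3,0) = 103.6912; S(3,1) = 97.5932; S(3,2) = 91.8538; S(3,3) = 86.4519
  k=4: S(4,0) = 106.8816; S(4,1) = 100.5960; S(4,2) = 94.6800; S(4,3) = 89.1119; S(4,4) = 83.8713
Terminal payoffs V(N, i) = max(S_T - K, 0):
  V(4,0) = 10.531644; V(4,1) = 4.245994; V(4,2) = 0.000000; V(4,3) = 0.000000; V(4,4) = 0.000000
Backward induction: V(k, i) = exp(-r*dt) * [p * V(k+1, i) + (1-p) * V(k+1, i+1)].
  V(3,0) = exp(-r*dt) * [p*10.531644 + (1-p)*4.245994] = 7.417418
  V(3,1) = exp(-r*dt) * [p*4.245994 + (1-p)*0.000000] = 2.144585
  V(3,2) = exp(-r*dt) * [p*0.000000 + (1-p)*0.000000] = 0.000000
  V(3,3) = exp(-r*dt) * [p*0.000000 + (1-p)*0.000000] = 0.000000
  V(2,0) = exp(-r*dt) * [p*7.417418 + (1-p)*2.144585] = 4.806113
  V(2,1) = exp(-r*dt) * [p*2.144585 + (1-p)*0.000000] = 1.083196
  V(2,2) = exp(-r*dt) * [p*0.000000 + (1-p)*0.000000] = 0.000000
  V(1,0) = exp(-r*dt) * [p*4.806113 + (1-p)*1.083196] = 2.962725
  V(1,1) = exp(-r*dt) * [p*1.083196 + (1-p)*0.000000] = 0.547105
  V(0,0) = exp(-r*dt) * [p*2.962725 + (1-p)*0.547105] = 1.766764

Answer: Price = V(0,0) = 1.7668


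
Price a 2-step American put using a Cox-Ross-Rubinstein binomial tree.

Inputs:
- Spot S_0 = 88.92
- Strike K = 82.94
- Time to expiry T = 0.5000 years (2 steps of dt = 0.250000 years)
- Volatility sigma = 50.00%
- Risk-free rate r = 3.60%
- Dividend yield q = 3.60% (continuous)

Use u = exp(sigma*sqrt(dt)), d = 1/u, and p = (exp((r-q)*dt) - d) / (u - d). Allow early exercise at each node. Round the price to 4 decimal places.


dt = T/N = 0.250000
u = exp(sigma*sqrt(dt)) = 1.284025; d = 1/u = 0.778801
p = (exp((r-q)*dt) - d) / (u - d) = 0.437823
Discount per step: exp(-r*dt) = 0.991040
Stock lattice S(k, i) with i counting down-moves:
  k=0: S(0,0) = 88.9200
  k=1: S(1,0) = 114.1755; S(1,1) = 69.2510
  k=2: S(2,0) = 146.6043; S(2,1) = 88.9200; S(2,2) = 53.9327
Terminal payoffs V(N, i) = max(K - S_T, 0):
  V(2,0) = 0.000000; V(2,1) = 0.000000; V(2,2) = 29.007294
Backward induction: V(k, i) = exp(-r*dt) * [p * V(k+1, i) + (1-p) * V(k+1, i+1)]; then take max(V_cont, immediate exercise) for American.
  V(1,0) = exp(-r*dt) * [p*0.000000 + (1-p)*0.000000] = 0.000000; exercise = 0.000000; V(1,0) = max -> 0.000000
  V(1,1) = exp(-r*dt) * [p*0.000000 + (1-p)*29.007294] = 16.161112; exercise = 13.689034; V(1,1) = max -> 16.161112
  V(0,0) = exp(-r*dt) * [p*0.000000 + (1-p)*16.161112] = 9.003996; exercise = 0.000000; V(0,0) = max -> 9.003996

Answer: Price = V(0,0) = 9.0040


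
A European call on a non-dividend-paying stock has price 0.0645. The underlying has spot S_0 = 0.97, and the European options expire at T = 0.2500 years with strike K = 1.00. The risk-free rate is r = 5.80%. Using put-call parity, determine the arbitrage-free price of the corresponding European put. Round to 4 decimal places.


Answer: Put price = 0.0801

Derivation:
Put-call parity: C - P = S_0 * exp(-qT) - K * exp(-rT).
S_0 * exp(-qT) = 0.9700 * 1.00000000 = 0.97000000
K * exp(-rT) = 1.0000 * 0.98560462 = 0.98560462
P = C - S*exp(-qT) + K*exp(-rT)
P = 0.0645 - 0.97000000 + 0.98560462 = 0.0801


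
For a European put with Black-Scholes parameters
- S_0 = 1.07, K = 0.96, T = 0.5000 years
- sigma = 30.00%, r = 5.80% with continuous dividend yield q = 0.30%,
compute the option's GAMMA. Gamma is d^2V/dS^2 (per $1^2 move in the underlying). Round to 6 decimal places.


d1 = 0.7470849157; d2 = 0.5349528813
phi(d1) = 0.3017952509; exp(-qT) = 0.9985011244; exp(-rT) = 0.9714164645
Gamma = exp(-qT) * phi(d1) / (S * sigma * sqrt(T)) = 0.9985011244 * 0.3017952509 / (1.0700 * 0.3000 * 0.7071067812) = 1.327611

Answer: Gamma = 1.327611


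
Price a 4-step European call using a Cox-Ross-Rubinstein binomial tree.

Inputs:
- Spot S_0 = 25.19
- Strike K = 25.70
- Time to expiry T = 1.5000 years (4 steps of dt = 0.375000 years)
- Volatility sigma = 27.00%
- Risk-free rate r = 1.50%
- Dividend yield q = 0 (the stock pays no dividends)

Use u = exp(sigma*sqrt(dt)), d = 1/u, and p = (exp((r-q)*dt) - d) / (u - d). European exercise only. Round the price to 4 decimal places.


Answer: Price = V(0,0) = 3.2241

Derivation:
dt = T/N = 0.375000
u = exp(sigma*sqrt(dt)) = 1.179795; d = 1/u = 0.847605
p = (exp((r-q)*dt) - d) / (u - d) = 0.475740
Discount per step: exp(-r*dt) = 0.994391
Stock lattice S(k, i) with i counting down-moves:
  k=0: S(0,0) = 25.1900
  k=1: S(1,0) = 29.7190; S(1,1) = 21.3512
  k=2: S(2,0) = 35.0624; S(2,1) = 25.1900; S(2,2) = 18.0974
  k=3: S(3,0) = 41.3664; S(3,1) = 29.7190; S(3,2) = 21.3512; S(3,3) = 15.3394
  k=4: S(4,0) = 48.8039; S(4,1) = 35.0624; S(4,2) = 25.1900; S(4,3) = 18.0974; S(4,4) = 13.0018
Terminal payoffs V(N, i) = max(S_T - K, 0):
  V(4,0) = 23.103856; V(4,1) = 9.362361; V(4,2) = 0.000000; V(4,3) = 0.000000; V(4,4) = 0.000000
Backward induction: V(k, i) = exp(-r*dt) * [p * V(k+1, i) + (1-p) * V(k+1, i+1)].
  V(3,0) = exp(-r*dt) * [p*23.103856 + (1-p)*9.362361] = 15.810549
  V(3,1) = exp(-r*dt) * [p*9.362361 + (1-p)*0.000000] = 4.429062
  V(3,2) = exp(-r*dt) * [p*0.000000 + (1-p)*0.000000] = 0.000000
  V(3,3) = exp(-r*dt) * [p*0.000000 + (1-p)*0.000000] = 0.000000
  V(2,0) = exp(-r*dt) * [p*15.810549 + (1-p)*4.429062] = 9.788470
  V(2,1) = exp(-r*dt) * [p*4.429062 + (1-p)*0.000000] = 2.095261
  V(2,2) = exp(-r*dt) * [p*0.000000 + (1-p)*0.000000] = 0.000000
  V(1,0) = exp(-r*dt) * [p*9.788470 + (1-p)*2.095261] = 5.722943
  V(1,1) = exp(-r*dt) * [p*2.095261 + (1-p)*0.000000] = 0.991207
  V(0,0) = exp(-r*dt) * [p*5.722943 + (1-p)*0.991207] = 3.224094


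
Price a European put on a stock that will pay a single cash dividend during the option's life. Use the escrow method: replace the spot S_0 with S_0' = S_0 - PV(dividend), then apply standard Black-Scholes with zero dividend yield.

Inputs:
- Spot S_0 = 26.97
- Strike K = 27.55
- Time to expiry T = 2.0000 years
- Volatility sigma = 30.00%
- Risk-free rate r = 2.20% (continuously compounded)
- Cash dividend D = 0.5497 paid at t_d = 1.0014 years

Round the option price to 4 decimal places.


Answer: Price = 4.4008

Derivation:
PV(D) = D * exp(-r * t_d) = 0.5497 * 0.97821011 = 0.53772210
S_0' = S_0 - PV(D) = 26.9700 - 0.53772210 = 26.43227790
d1 = (ln(S_0'/K) + (r + sigma^2/2)*T) / (sigma*sqrt(T)) = 0.21822111
d2 = d1 - sigma*sqrt(T) = -0.20604296
exp(-rT) = 0.95695396
N(-d1) = 0.41362842; N(-d2) = 0.58162132
P = K * exp(-rT) * N(-d2) - S_0' * N(-d1) = 27.5500 * 0.95695396 * 0.58162132 - 26.43227790 * 0.41362842 = 4.4008


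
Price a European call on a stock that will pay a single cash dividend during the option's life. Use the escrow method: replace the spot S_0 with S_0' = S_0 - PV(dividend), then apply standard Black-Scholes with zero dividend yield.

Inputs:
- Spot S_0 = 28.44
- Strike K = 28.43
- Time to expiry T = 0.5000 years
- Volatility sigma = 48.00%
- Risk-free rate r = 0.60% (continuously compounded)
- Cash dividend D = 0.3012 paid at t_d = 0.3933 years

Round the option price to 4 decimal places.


PV(D) = D * exp(-r * t_d) = 0.3012 * 0.99764298 = 0.30049007
S_0' = S_0 - PV(D) = 28.4400 - 0.30049007 = 28.13950993
d1 = (ln(S_0'/K) + (r + sigma^2/2)*T) / (sigma*sqrt(T)) = 0.14828533
d2 = d1 - sigma*sqrt(T) = -0.19112592
exp(-rT) = 0.99700450
N(d1) = 0.55894120; N(d2) = 0.42421347
C = S_0' * N(d1) - K * exp(-rT) * N(d2) = 28.13950993 * 0.55894120 - 28.4300 * 0.99700450 * 0.42421347 = 3.7041

Answer: Price = 3.7041


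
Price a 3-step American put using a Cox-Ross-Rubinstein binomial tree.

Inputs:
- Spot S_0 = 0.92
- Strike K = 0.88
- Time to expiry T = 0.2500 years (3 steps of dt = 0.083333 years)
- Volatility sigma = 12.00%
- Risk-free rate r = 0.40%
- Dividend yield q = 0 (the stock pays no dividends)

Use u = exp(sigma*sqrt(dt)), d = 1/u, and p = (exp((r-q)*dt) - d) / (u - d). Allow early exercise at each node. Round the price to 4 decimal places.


dt = T/N = 0.083333
u = exp(sigma*sqrt(dt)) = 1.035248; d = 1/u = 0.965952
p = (exp((r-q)*dt) - d) / (u - d) = 0.496152
Discount per step: exp(-r*dt) = 0.999667
Stock lattice S(k, i) with i counting down-moves:
  k=0: S(0,0) = 0.9200
  k=1: S(1,0) = 0.9524; S(1,1) = 0.8887
  k=2: S(2,0) = 0.9860; S(2,1) = 0.9200; S(2,2) = 0.8584
  k=3: S(3,0) = 1.0208; S(3,1) = 0.9524; S(3,2) = 0.8887; S(3,3) = 0.8292
Terminal payoffs V(N, i) = max(K - S_T, 0):
  V(3,0) = 0.000000; V(3,1) = 0.000000; V(3,2) = 0.000000; V(3,3) = 0.050809
Backward induction: V(k, i) = exp(-r*dt) * [p * V(k+1, i) + (1-p) * V(k+1, i+1)]; then take max(V_cont, immediate exercise) for American.
  V(2,0) = exp(-r*dt) * [p*0.000000 + (1-p)*0.000000] = 0.000000; exercise = 0.000000; V(2,0) = max -> 0.000000
  V(2,1) = exp(-r*dt) * [p*0.000000 + (1-p)*0.000000] = 0.000000; exercise = 0.000000; V(2,1) = max -> 0.000000
  V(2,2) = exp(-r*dt) * [p*0.000000 + (1-p)*0.050809] = 0.025591; exercise = 0.021582; V(2,2) = max -> 0.025591
  V(1,0) = exp(-r*dt) * [p*0.000000 + (1-p)*0.000000] = 0.000000; exercise = 0.000000; V(1,0) = max -> 0.000000
  V(1,1) = exp(-r*dt) * [p*0.000000 + (1-p)*0.025591] = 0.012890; exercise = 0.000000; V(1,1) = max -> 0.012890
  V(0,0) = exp(-r*dt) * [p*0.000000 + (1-p)*0.012890] = 0.006492; exercise = 0.000000; V(0,0) = max -> 0.006492

Answer: Price = V(0,0) = 0.0065


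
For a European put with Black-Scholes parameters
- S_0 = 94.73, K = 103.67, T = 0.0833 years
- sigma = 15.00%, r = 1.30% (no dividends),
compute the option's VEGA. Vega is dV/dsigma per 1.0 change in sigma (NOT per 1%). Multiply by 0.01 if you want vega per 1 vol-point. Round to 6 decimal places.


Answer: Vega = 1.371537

Derivation:
d1 = -2.0364217899; d2 = -2.0797143989
phi(d1) = 0.0501646147; exp(-qT) = 1.0000000000; exp(-rT) = 0.9989176861
Vega = S * exp(-qT) * phi(d1) * sqrt(T) = 94.7300 * 1.0000000000 * 0.0501646147 * 0.2886173938 = 1.371537


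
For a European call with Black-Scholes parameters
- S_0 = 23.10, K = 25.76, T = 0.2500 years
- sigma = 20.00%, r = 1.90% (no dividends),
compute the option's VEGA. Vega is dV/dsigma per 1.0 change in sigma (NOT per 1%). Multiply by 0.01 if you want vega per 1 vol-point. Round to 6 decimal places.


Answer: Vega = 2.815994

Derivation:
d1 = -0.9924028371; d2 = -1.0924028371
phi(d1) = 0.2438089801; exp(-qT) = 1.0000000000; exp(-rT) = 0.9952612634
Vega = S * exp(-qT) * phi(d1) * sqrt(T) = 23.1000 * 1.0000000000 * 0.2438089801 * 0.5000000000 = 2.815994


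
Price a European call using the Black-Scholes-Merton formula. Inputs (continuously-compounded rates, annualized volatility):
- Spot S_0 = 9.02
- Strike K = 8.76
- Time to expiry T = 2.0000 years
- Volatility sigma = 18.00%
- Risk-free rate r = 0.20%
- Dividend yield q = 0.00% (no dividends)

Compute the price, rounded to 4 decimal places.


Answer: Price = 1.0537

Derivation:
d1 = (ln(S/K) + (r - q + 0.5*sigma^2) * T) / (sigma * sqrt(T)) = 0.25789139
d2 = d1 - sigma * sqrt(T) = 0.00333294
exp(-rT) = 0.99600799; exp(-qT) = 1.00000000
C = S_0 * exp(-qT) * N(d1) - K * exp(-rT) * N(d2)
N(d1) = 0.60175463; N(d2) = 0.50132965
C = 9.0200 * 1.00000000 * 0.60175463 - 8.7600 * 0.99600799 * 0.50132965 = 1.0537


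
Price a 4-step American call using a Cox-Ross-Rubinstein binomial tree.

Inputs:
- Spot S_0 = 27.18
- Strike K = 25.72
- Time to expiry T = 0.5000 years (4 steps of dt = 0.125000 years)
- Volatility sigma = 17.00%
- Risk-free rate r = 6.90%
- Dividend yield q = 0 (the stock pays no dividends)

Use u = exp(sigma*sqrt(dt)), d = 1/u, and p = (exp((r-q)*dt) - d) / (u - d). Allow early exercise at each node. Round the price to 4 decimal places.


dt = T/N = 0.125000
u = exp(sigma*sqrt(dt)) = 1.061947; d = 1/u = 0.941667
p = (exp((r-q)*dt) - d) / (u - d) = 0.556996
Discount per step: exp(-r*dt) = 0.991412
Stock lattice S(k, i) with i counting down-moves:
  k=0: S(0,0) = 27.1800
  k=1: S(1,0) = 28.8637; S(1,1) = 25.5945
  k=2: S(2,0) = 30.6517; S(2,1) = 27.1800; S(2,2) = 24.1015
  k=3: S(3,0) = 32.5505; S(3,1) = 28.8637; S(3,2) = 25.5945; S(3,3) = 22.6956
  k=4: S(4,0) = 34.5669; S(4,1) = 30.6517; S(4,2) = 27.1800; S(4,3) = 24.1015; S(4,4) = 21.3716
Terminal payoffs V(N, i) = max(S_T - K, 0):
  V(4,0) = 8.846939; V(4,1) = 4.931744; V(4,2) = 1.460000; V(4,3) = 0.000000; V(4,4) = 0.000000
Backward induction: V(k, i) = exp(-r*dt) * [p * V(k+1, i) + (1-p) * V(k+1, i+1)]; then take max(V_cont, immediate exercise) for American.
  V(3,0) = exp(-r*dt) * [p*8.846939 + (1-p)*4.931744] = 7.051411; exercise = 6.830530; V(3,0) = max -> 7.051411
  V(3,1) = exp(-r*dt) * [p*4.931744 + (1-p)*1.460000] = 3.364602; exercise = 3.143721; V(3,1) = max -> 3.364602
  V(3,2) = exp(-r*dt) * [p*1.460000 + (1-p)*0.000000] = 0.806230; exercise = 0.000000; V(3,2) = max -> 0.806230
  V(3,3) = exp(-r*dt) * [p*0.000000 + (1-p)*0.000000] = 0.000000; exercise = 0.000000; V(3,3) = max -> 0.000000
  V(2,0) = exp(-r*dt) * [p*7.051411 + (1-p)*3.364602] = 5.371609; exercise = 4.931744; V(2,0) = max -> 5.371609
  V(2,1) = exp(-r*dt) * [p*3.364602 + (1-p)*0.806230] = 2.212072; exercise = 1.460000; V(2,1) = max -> 2.212072
  V(2,2) = exp(-r*dt) * [p*0.806230 + (1-p)*0.000000] = 0.445211; exercise = 0.000000; V(2,2) = max -> 0.445211
  V(1,0) = exp(-r*dt) * [p*5.371609 + (1-p)*2.212072] = 3.937811; exercise = 3.143721; V(1,0) = max -> 3.937811
  V(1,1) = exp(-r*dt) * [p*2.212072 + (1-p)*0.445211] = 1.417070; exercise = 0.000000; V(1,1) = max -> 1.417070
  V(0,0) = exp(-r*dt) * [p*3.937811 + (1-p)*1.417070] = 2.796885; exercise = 1.460000; V(0,0) = max -> 2.796885

Answer: Price = V(0,0) = 2.7969


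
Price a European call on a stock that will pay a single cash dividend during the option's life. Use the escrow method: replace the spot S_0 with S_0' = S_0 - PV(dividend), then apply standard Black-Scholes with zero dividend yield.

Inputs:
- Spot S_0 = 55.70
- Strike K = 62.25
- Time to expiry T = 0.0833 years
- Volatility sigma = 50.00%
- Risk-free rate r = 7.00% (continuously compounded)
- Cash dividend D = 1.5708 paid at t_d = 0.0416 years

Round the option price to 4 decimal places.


PV(D) = D * exp(-r * t_d) = 1.5708 * 0.99709224 = 1.56623248
S_0' = S_0 - PV(D) = 55.7000 - 1.56623248 = 54.13376752
d1 = (ln(S_0'/K) + (r + sigma^2/2)*T) / (sigma*sqrt(T)) = -0.85550544
d2 = d1 - sigma*sqrt(T) = -0.99981414
exp(-rT) = 0.99418597
N(d1) = 0.19613570; N(d2) = 0.15870023
C = S_0' * N(d1) - K * exp(-rT) * N(d2) = 54.13376752 * 0.19613570 - 62.2500 * 0.99418597 * 0.15870023 = 0.7959

Answer: Price = 0.7959


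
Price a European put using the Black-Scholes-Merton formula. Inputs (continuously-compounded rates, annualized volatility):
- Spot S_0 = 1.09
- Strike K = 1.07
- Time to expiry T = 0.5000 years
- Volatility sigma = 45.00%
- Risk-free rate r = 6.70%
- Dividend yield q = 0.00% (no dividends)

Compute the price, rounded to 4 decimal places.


d1 = (ln(S/K) + (r - q + 0.5*sigma^2) * T) / (sigma * sqrt(T)) = 0.32257912
d2 = d1 - sigma * sqrt(T) = 0.00438107
exp(-rT) = 0.96705491; exp(-qT) = 1.00000000
P = K * exp(-rT) * N(-d2) - S_0 * exp(-qT) * N(-d1)
N(-d1) = 0.37350700; N(-d2) = 0.49825221
P = 1.0700 * 0.96705491 * 0.49825221 - 1.0900 * 1.00000000 * 0.37350700 = 0.1084

Answer: Price = 0.1084


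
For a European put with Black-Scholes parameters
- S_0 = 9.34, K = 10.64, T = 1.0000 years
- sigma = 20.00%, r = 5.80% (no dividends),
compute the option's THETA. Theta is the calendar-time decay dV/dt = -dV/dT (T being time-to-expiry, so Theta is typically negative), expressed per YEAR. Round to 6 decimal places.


d1 = -0.2615711584; d2 = -0.4615711584
phi(d1) = 0.3855253734; exp(-qT) = 1.0000000000; exp(-rT) = 0.9436499474
Theta = -S*exp(-qT)*phi(d1)*sigma/(2*sqrt(T)) + r*K*exp(-rT)*N(-d2) - q*S*exp(-qT)*N(-d1)
N(-d1) = 0.6031739589; N(-d2) = 0.6778055593; sqrt(T) = 1.0000000000
Term 1 = -9.3400 * 1.0000000000 * 0.3855253734 * 0.2000 / (2 * 1.0000000000) = -0.3600806988
Term 2 = 0.0580 * 10.6400 * 0.9436499474 * 0.6778055593 = 0.3947168516
Term 3 = 0 (no dividend yield, q = 0)
Theta = -0.3600806988 + (0.3947168516) + (0.0000000000) = 0.034636

Answer: Theta = 0.034636


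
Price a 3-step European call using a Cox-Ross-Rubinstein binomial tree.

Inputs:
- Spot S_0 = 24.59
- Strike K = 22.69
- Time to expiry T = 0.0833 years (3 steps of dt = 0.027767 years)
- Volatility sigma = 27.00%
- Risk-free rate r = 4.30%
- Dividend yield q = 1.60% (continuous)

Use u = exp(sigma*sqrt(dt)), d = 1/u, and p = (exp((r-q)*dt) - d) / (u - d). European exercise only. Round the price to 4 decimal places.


Answer: Price = V(0,0) = 2.1011

Derivation:
dt = T/N = 0.027767
u = exp(sigma*sqrt(dt)) = 1.046018; d = 1/u = 0.956006
p = (exp((r-q)*dt) - d) / (u - d) = 0.497086
Discount per step: exp(-r*dt) = 0.998807
Stock lattice S(k, i) with i counting down-moves:
  k=0: S(0,0) = 24.5900
  k=1: S(1,0) = 25.7216; S(1,1) = 23.5082
  k=2: S(2,0) = 26.9053; S(2,1) = 24.5900; S(2,2) = 22.4740
  k=3: S(3,0) = 28.1434; S(3,1) = 25.7216; S(3,2) = 23.5082; S(3,3) = 21.4853
Terminal payoffs V(N, i) = max(S_T - K, 0):
  V(3,0) = 5.453400; V(3,1) = 3.031594; V(3,2) = 0.818190; V(3,3) = 0.000000
Backward induction: V(k, i) = exp(-r*dt) * [p * V(k+1, i) + (1-p) * V(k+1, i+1)].
  V(2,0) = exp(-r*dt) * [p*5.453400 + (1-p)*3.031594] = 4.230386
  V(2,1) = exp(-r*dt) * [p*3.031594 + (1-p)*0.818190] = 1.916153
  V(2,2) = exp(-r*dt) * [p*0.818190 + (1-p)*0.000000] = 0.406225
  V(1,0) = exp(-r*dt) * [p*4.230386 + (1-p)*1.916153] = 3.062867
  V(1,1) = exp(-r*dt) * [p*1.916153 + (1-p)*0.406225] = 1.155409
  V(0,0) = exp(-r*dt) * [p*3.062867 + (1-p)*1.155409] = 2.101070


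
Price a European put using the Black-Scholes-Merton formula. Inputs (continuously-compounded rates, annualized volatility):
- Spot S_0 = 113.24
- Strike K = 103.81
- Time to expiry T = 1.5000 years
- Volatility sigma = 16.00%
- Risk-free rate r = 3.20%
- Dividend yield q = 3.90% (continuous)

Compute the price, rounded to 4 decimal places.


d1 = (ln(S/K) + (r - q + 0.5*sigma^2) * T) / (sigma * sqrt(T)) = 0.48809734
d2 = d1 - sigma * sqrt(T) = 0.29213816
exp(-rT) = 0.95313379; exp(-qT) = 0.94317824
P = K * exp(-rT) * N(-d2) - S_0 * exp(-qT) * N(-d1)
N(-d1) = 0.31274045; N(-d2) = 0.38509049
P = 103.8100 * 0.95313379 * 0.38509049 - 113.2400 * 0.94317824 * 0.31274045 = 4.7003

Answer: Price = 4.7003


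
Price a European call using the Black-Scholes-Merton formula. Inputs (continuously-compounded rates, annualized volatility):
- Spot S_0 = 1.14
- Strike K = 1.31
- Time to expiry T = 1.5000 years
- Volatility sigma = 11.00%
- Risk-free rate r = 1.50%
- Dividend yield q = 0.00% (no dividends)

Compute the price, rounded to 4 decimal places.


d1 = (ln(S/K) + (r - q + 0.5*sigma^2) * T) / (sigma * sqrt(T)) = -0.79737479
d2 = d1 - sigma * sqrt(T) = -0.93209672
exp(-rT) = 0.97775124; exp(-qT) = 1.00000000
C = S_0 * exp(-qT) * N(d1) - K * exp(-rT) * N(d2)
N(d1) = 0.21261670; N(d2) = 0.17564327
C = 1.1400 * 1.00000000 * 0.21261670 - 1.3100 * 0.97775124 * 0.17564327 = 0.0174

Answer: Price = 0.0174
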